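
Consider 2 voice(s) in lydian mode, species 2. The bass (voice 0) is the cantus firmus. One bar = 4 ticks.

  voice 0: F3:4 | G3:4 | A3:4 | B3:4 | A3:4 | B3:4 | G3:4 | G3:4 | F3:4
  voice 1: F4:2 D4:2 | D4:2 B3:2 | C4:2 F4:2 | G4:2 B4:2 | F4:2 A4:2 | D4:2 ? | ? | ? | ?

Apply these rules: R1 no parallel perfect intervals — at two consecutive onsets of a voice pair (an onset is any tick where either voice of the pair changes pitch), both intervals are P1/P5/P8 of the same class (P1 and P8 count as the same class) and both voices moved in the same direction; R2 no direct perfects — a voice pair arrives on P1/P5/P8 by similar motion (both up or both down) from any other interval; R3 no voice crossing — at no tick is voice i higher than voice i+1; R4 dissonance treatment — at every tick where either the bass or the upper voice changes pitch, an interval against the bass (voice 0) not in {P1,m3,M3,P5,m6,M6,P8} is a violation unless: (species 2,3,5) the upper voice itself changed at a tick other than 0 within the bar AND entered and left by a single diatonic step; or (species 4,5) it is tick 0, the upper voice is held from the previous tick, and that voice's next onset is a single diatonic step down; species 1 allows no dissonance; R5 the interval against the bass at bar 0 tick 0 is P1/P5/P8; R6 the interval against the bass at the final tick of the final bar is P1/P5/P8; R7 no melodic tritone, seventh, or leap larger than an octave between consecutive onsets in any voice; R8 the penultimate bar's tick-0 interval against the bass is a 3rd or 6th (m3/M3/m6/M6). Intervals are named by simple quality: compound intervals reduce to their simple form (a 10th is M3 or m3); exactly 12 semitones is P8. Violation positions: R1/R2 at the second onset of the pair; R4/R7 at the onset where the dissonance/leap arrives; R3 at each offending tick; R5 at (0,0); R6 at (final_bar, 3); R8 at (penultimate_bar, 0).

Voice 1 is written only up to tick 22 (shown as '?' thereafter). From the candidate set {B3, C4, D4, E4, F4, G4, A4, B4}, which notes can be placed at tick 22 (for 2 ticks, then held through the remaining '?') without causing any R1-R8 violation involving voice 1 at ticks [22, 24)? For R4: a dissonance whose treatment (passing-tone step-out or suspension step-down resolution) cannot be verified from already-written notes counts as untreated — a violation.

B3: legal
C4: violates R4
D4: legal
E4: violates R4
F4: violates R4
G4: legal
A4: violates R4
B4: legal

{B3, B4, D4, G4}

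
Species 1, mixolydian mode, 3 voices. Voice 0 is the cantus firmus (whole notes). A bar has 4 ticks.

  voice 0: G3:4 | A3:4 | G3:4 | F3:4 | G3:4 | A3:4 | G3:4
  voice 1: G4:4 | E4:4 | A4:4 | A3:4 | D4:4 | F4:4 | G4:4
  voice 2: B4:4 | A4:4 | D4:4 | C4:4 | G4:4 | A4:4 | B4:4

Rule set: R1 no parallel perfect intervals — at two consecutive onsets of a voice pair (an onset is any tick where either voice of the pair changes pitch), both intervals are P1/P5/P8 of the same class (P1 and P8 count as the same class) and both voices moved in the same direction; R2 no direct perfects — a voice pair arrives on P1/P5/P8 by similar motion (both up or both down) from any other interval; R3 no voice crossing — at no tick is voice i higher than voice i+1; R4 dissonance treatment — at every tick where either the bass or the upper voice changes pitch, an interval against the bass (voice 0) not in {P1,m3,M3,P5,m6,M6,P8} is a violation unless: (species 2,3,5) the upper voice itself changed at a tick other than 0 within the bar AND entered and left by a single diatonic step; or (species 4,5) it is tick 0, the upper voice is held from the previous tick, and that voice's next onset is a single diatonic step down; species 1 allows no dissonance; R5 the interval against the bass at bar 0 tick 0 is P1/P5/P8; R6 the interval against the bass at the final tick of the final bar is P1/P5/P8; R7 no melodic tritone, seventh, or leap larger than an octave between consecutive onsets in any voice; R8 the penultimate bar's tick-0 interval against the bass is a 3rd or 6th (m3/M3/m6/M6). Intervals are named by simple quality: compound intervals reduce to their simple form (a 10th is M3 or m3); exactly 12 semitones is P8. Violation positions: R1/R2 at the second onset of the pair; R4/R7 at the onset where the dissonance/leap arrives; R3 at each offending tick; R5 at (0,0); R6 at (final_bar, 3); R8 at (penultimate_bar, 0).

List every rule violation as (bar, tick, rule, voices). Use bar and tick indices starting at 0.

(0, 0, R5, (0, 2))
(2, 0, R2, (0, 2))
(2, 0, R3, (1, 2))
(2, 0, R4, (0, 1))
(2, 1, R3, (1, 2))
(2, 2, R3, (1, 2))
(2, 3, R3, (1, 2))
(3, 0, R1, (0, 2))
(4, 0, R2, (0, 1))
(4, 0, R2, (0, 2))
(5, 0, R1, (0, 2))
(5, 0, R8, (0, 2))
(6, 3, R6, (0, 2))

bar 0: v0=G3 v1=G4 v2=B4 downbeat M3
bar 1: v0=A3 v1=E4 v2=A4 downbeat P8
bar 2: v0=G3 v1=A4 v2=D4 downbeat P5
bar 3: v0=F3 v1=A3 v2=C4 downbeat P5
bar 4: v0=G3 v1=D4 v2=G4 downbeat P8
bar 5: v0=A3 v1=F4 v2=A4 downbeat P8
bar 6: v0=G3 v1=G4 v2=B4 downbeat M3
  -> R5 @ bar 0 tick 0 v(0, 2): opens on M3
  -> R2 @ bar 2 tick 0 v(0, 2): A3/A4 P8 -> G3/D4 P5 similar
  -> R3 @ bar 2 tick 0 v(1, 2): A4 above D4
  -> R4 @ bar 2 tick 0 v(0, 1): G3/A4 M2 untreated
  -> R3 @ bar 2 tick 1 v(1, 2): A4 above D4
  -> R3 @ bar 2 tick 2 v(1, 2): A4 above D4
  -> R3 @ bar 2 tick 3 v(1, 2): A4 above D4
  -> R1 @ bar 3 tick 0 v(0, 2): G3/D4 P5 -> F3/C4 P5 similar
  -> R2 @ bar 4 tick 0 v(0, 1): F3/A3 M3 -> G3/D4 P5 similar
  -> R2 @ bar 4 tick 0 v(0, 2): F3/C4 P5 -> G3/G4 P8 similar
  -> R1 @ bar 5 tick 0 v(0, 2): G3/G4 P8 -> A3/A4 P8 similar
  -> R8 @ bar 5 tick 0 v(0, 2): penult P8 not 3rd/6th
  -> R6 @ bar 6 tick 3 v(0, 2): closes on M3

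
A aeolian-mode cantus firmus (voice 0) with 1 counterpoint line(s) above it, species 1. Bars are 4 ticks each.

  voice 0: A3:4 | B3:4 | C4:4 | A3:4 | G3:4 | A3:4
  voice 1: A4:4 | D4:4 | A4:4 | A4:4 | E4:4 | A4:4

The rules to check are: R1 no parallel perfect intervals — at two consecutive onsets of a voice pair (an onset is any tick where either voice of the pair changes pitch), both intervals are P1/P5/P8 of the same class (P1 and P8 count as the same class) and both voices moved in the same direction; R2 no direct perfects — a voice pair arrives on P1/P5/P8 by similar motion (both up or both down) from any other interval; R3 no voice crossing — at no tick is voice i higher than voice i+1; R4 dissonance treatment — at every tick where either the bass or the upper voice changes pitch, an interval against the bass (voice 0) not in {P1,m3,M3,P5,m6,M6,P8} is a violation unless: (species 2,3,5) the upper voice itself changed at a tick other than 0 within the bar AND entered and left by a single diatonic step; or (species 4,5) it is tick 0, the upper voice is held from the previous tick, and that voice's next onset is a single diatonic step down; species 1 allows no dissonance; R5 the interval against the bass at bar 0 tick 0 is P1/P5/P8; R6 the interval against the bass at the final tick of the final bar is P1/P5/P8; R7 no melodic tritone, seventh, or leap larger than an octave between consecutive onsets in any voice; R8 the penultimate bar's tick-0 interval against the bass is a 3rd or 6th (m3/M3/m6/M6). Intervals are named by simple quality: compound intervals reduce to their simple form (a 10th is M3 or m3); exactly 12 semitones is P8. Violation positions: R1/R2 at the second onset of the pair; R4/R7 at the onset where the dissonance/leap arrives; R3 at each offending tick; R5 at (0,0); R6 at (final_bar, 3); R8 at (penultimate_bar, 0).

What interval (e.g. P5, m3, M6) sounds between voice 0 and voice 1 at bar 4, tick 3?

voice 0=G3 voice 1=E4 -> M6

M6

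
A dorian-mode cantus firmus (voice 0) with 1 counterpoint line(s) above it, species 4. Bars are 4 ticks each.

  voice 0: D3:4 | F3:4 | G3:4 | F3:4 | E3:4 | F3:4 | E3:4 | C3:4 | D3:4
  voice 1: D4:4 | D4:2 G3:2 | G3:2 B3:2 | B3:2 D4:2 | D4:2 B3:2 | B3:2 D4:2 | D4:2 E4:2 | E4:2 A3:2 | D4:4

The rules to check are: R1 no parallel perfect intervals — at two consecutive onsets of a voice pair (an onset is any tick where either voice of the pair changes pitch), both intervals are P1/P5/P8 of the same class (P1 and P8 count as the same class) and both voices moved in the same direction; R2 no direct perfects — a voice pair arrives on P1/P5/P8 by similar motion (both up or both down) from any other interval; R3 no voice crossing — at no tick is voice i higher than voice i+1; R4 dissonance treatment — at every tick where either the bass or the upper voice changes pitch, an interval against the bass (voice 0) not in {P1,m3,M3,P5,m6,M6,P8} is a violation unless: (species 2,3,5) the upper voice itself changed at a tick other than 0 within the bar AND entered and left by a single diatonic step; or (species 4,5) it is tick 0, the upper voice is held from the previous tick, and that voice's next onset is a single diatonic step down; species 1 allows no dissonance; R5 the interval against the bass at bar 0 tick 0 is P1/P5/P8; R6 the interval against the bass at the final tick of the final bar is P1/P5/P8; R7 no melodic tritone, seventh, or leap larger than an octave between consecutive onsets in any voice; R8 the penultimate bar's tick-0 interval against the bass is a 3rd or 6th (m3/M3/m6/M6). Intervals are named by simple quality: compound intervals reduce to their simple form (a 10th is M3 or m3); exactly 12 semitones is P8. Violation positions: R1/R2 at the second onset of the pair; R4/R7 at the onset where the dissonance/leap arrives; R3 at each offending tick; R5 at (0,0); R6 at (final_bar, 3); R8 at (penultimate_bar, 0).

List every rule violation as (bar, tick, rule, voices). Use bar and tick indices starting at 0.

bar 0: v0=D3 v1=D4 downbeat P8
bar 1: v0=F3 v1=D4 downbeat M6
bar 2: v0=G3 v1=G3 downbeat P1
bar 3: v0=F3 v1=B3 downbeat TT
bar 4: v0=E3 v1=D4 downbeat m7
bar 5: v0=F3 v1=B3 downbeat TT
bar 6: v0=E3 v1=D4 downbeat m7
bar 7: v0=C3 v1=E4 downbeat M3
bar 8: v0=D3 v1=D4 downbeat P8
  -> R4 @ bar 1 tick 2 v(0, 1): F3/G3 M2 untreated
  -> R4 @ bar 3 tick 0 v(0, 1): F3/B3 TT untreated
  -> R4 @ bar 4 tick 0 v(0, 1): E3/D4 m7 untreated
  -> R4 @ bar 5 tick 0 v(0, 1): F3/B3 TT untreated
  -> R4 @ bar 6 tick 0 v(0, 1): E3/D4 m7 untreated
  -> R2 @ bar 8 tick 0 v(0, 1): C3/A3 M6 -> D3/D4 P8 similar

(1, 2, R4, (0, 1))
(3, 0, R4, (0, 1))
(4, 0, R4, (0, 1))
(5, 0, R4, (0, 1))
(6, 0, R4, (0, 1))
(8, 0, R2, (0, 1))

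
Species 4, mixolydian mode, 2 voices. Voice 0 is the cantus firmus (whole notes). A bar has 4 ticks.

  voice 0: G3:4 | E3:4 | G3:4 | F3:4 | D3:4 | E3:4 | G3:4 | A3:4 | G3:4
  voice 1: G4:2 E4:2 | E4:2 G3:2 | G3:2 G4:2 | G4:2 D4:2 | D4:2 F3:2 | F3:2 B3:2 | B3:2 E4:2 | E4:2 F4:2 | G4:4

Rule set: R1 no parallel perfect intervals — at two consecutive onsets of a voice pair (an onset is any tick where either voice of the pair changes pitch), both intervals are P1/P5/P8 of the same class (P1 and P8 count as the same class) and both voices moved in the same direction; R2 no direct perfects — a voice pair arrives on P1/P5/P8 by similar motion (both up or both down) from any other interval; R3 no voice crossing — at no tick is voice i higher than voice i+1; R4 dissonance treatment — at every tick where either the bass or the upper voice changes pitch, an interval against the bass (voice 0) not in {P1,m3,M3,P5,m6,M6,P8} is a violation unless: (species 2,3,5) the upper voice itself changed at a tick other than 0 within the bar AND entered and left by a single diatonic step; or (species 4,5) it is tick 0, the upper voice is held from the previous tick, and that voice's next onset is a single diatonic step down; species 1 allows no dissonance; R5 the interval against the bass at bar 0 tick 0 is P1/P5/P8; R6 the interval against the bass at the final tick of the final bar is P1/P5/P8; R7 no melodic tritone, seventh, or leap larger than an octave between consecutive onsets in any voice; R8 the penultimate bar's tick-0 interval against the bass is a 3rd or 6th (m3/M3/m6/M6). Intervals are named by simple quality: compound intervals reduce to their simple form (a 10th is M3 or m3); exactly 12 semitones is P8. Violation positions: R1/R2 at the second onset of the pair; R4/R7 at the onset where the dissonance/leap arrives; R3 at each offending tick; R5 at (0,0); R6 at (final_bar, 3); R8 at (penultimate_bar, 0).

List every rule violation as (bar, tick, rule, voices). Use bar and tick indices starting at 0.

bar 0: v0=G3 v1=G4 downbeat P8
bar 1: v0=E3 v1=E4 downbeat P8
bar 2: v0=G3 v1=G3 downbeat P1
bar 3: v0=F3 v1=G4 downbeat M2
bar 4: v0=D3 v1=D4 downbeat P8
bar 5: v0=E3 v1=F3 downbeat m2
bar 6: v0=G3 v1=B3 downbeat M3
bar 7: v0=A3 v1=E4 downbeat P5
bar 8: v0=G3 v1=G4 downbeat P8
  -> R4 @ bar 3 tick 0 v(0, 1): F3/G4 M2 untreated
  -> R4 @ bar 5 tick 0 v(0, 1): E3/F3 m2 untreated
  -> R7 @ bar 5 tick 2 v(1,): F3->B3 leap 6st
  -> R8 @ bar 7 tick 0 v(0, 1): penult P5 not 3rd/6th

(3, 0, R4, (0, 1))
(5, 0, R4, (0, 1))
(5, 2, R7, (1,))
(7, 0, R8, (0, 1))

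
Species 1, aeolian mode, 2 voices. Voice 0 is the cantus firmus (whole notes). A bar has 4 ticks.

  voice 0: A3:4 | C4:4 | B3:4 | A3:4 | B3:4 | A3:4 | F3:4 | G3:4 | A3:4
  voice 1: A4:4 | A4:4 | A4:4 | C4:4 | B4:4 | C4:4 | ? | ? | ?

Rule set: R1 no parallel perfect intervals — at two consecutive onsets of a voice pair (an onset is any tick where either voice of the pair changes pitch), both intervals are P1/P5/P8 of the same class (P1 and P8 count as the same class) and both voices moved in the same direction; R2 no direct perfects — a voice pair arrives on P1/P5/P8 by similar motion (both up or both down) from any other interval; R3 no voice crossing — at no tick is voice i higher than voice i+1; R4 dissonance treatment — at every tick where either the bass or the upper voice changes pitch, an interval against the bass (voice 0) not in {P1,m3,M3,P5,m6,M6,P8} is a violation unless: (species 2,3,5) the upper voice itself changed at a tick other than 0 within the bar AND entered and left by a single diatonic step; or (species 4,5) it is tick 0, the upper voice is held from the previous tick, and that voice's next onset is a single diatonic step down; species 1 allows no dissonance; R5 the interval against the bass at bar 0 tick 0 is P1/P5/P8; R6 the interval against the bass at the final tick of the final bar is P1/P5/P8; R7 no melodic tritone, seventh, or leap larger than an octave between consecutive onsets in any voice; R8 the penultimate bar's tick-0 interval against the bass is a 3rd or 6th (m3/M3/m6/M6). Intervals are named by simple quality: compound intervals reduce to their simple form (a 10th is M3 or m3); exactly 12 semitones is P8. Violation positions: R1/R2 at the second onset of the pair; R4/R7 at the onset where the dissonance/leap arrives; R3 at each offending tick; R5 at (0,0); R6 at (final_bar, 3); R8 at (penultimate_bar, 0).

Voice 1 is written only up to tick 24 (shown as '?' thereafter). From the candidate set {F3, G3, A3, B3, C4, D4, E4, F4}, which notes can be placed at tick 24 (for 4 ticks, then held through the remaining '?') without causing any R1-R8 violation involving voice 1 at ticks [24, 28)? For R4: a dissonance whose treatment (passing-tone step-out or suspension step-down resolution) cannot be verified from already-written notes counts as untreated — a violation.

F3: violates R2
G3: violates R4
A3: legal
B3: violates R4
C4: legal
D4: legal
E4: violates R4
F4: legal

{A3, C4, D4, F4}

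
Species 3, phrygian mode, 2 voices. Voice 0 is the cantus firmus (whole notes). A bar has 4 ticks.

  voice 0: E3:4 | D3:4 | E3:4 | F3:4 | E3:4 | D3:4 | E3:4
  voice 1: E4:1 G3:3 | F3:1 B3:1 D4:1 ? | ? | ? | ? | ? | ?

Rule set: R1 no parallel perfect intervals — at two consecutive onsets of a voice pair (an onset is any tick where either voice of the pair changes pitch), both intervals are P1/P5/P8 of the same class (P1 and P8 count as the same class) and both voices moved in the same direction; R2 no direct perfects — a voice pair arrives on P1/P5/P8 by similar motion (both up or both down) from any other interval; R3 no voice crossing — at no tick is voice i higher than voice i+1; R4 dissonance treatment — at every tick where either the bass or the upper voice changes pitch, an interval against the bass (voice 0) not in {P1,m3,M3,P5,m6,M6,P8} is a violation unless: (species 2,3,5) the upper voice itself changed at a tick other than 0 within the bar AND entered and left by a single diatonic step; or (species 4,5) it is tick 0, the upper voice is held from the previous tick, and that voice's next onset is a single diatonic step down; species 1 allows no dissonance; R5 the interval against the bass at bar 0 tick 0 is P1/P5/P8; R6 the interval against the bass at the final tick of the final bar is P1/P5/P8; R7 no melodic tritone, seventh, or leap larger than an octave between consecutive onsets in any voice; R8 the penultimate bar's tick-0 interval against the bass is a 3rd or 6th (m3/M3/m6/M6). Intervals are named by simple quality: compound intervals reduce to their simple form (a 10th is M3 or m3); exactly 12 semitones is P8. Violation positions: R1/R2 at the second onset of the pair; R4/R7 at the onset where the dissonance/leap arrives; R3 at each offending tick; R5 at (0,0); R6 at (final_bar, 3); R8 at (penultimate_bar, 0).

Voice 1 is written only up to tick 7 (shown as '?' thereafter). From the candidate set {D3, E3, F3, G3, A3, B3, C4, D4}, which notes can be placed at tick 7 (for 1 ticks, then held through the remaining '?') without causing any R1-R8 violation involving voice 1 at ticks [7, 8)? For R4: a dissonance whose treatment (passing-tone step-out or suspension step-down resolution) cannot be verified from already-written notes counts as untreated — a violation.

D3: legal
E3: violates R4,R7
F3: legal
G3: violates R4
A3: legal
B3: legal
C4: violates R4
D4: legal

{A3, B3, D3, D4, F3}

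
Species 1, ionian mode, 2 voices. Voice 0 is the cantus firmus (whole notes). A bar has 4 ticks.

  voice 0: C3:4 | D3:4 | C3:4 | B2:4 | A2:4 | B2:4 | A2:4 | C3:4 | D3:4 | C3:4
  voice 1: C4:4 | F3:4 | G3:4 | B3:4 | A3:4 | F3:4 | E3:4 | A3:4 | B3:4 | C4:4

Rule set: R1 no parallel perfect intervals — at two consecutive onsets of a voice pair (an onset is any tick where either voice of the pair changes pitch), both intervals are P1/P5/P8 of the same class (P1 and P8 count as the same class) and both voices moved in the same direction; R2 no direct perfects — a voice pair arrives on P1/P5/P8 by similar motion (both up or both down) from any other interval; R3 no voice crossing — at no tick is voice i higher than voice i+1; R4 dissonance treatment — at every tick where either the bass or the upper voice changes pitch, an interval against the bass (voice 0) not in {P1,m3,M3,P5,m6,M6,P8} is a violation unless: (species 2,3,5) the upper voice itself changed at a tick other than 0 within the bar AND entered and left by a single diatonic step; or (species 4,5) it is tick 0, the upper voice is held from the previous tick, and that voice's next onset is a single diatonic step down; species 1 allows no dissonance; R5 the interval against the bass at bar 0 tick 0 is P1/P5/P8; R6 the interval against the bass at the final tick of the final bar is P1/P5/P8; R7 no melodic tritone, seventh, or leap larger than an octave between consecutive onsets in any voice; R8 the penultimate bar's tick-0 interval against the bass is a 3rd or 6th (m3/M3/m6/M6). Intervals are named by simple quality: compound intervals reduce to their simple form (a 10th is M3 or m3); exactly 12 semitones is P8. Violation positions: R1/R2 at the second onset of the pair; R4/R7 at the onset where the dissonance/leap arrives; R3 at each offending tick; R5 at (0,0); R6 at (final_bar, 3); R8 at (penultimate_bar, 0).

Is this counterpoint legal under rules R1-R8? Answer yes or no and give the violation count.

bar 0: v0=C3 v1=C4 (P8)
bar 1: v0=D3 v1=F3 (m3)
bar 2: v0=C3 v1=G3 (P5)
bar 3: v0=B2 v1=B3 (P8)
bar 4: v0=A2 v1=A3 (P8)
bar 5: v0=B2 v1=F3 (TT)
bar 6: v0=A2 v1=E3 (P5)
bar 7: v0=C3 v1=A3 (M6)
bar 8: v0=D3 v1=B3 (M6)
bar 9: v0=C3 v1=C4 (P8)
  R1 @ bar4.0: B2/B3 P8 -> A2/A3 P8 similar
  R4 @ bar5.0: B2/F3 TT untreated
  R2 @ bar6.0: B2/F3 TT -> A2/E3 P5 similar

No (3 violations)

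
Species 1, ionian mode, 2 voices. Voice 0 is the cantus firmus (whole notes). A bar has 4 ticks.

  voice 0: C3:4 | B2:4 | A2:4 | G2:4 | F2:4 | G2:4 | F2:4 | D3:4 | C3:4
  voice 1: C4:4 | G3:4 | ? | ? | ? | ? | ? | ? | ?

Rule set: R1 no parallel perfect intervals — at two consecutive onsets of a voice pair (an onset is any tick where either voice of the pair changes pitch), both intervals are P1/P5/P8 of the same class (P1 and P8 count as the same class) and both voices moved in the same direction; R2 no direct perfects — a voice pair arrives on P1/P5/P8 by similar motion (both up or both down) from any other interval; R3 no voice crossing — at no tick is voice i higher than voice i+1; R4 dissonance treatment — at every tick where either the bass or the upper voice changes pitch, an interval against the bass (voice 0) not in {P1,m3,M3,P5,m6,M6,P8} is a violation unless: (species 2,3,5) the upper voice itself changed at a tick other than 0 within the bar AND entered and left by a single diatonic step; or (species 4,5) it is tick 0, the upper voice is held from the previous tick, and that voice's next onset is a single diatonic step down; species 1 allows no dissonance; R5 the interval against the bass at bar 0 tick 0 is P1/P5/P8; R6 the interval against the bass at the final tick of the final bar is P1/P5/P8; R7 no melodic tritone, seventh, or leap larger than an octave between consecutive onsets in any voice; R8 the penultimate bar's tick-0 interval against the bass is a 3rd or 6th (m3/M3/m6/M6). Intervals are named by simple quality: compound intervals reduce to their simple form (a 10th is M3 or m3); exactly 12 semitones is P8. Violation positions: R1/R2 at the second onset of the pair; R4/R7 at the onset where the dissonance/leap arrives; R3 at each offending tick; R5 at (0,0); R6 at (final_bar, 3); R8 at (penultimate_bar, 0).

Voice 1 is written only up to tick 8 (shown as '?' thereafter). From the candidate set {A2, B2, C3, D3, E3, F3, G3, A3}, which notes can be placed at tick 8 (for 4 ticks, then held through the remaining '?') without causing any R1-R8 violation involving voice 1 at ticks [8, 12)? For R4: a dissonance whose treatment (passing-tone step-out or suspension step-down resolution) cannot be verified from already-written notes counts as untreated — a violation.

{A3, C3, F3}

A2: violates R2,R7
B2: violates R4
C3: legal
D3: violates R4
E3: violates R2
F3: legal
G3: violates R4
A3: legal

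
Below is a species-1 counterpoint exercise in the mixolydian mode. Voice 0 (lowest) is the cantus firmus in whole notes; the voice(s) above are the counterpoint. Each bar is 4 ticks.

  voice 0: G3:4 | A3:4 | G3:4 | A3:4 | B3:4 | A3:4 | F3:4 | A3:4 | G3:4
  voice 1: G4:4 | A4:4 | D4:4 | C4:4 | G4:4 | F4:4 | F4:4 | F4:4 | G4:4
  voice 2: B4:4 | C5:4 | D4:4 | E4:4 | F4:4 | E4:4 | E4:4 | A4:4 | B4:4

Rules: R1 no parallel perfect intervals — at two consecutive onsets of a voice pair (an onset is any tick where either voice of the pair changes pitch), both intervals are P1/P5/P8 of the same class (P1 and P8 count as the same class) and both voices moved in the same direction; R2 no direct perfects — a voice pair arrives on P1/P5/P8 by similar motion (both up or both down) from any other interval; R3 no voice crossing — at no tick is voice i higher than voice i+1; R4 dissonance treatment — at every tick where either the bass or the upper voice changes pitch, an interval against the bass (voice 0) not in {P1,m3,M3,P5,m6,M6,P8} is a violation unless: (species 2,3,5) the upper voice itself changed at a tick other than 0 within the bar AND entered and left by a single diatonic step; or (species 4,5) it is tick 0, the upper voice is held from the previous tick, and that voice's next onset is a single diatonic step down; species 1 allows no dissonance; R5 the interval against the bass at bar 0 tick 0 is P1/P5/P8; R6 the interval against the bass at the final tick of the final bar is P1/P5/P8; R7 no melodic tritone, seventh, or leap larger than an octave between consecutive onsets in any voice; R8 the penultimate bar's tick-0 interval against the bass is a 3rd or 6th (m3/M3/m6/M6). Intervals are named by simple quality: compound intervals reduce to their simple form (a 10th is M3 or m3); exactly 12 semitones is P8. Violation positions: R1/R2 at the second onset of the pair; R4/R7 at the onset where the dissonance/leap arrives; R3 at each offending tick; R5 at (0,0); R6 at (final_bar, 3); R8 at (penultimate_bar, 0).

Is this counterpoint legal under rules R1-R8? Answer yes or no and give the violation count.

No (25 violations)

bar 0: v0=G3 v1=G4 v2=B4 (M3)
bar 1: v0=A3 v1=A4 v2=C5 (m3)
bar 2: v0=G3 v1=D4 v2=D4 (P5)
bar 3: v0=A3 v1=C4 v2=E4 (P5)
bar 4: v0=B3 v1=G4 v2=F4 (TT)
bar 5: v0=A3 v1=F4 v2=E4 (P5)
bar 6: v0=F3 v1=F4 v2=E4 (M7)
bar 7: v0=A3 v1=F4 v2=A4 (P8)
bar 8: v0=G3 v1=G4 v2=B4 (M3)
  R5 @ bar0.0: opens on M3
  R1 @ bar1.0: G3/G4 P8 -> A3/A4 P8 similar
  R2 @ bar2.0: A3/A4 P8 -> G3/D4 P5 similar
  R2 @ bar2.0: A3/C5 m3 -> G3/D4 P5 similar
  R2 @ bar2.0: A4/C5 m3 -> D4/D4 P1 similar
  R7 @ bar2.0: C5->D4 leap 10st
  R1 @ bar3.0: G3/D4 P5 -> A3/E4 P5 similar
  R3 @ bar4.0: G4 above F4
  R4 @ bar4.0: B3/F4 TT untreated
  R3 @ bar4.1: G4 above F4
  R3 @ bar4.2: G4 above F4
  R3 @ bar4.3: G4 above F4
  R2 @ bar5.0: B3/F4 TT -> A3/E4 P5 similar
  R3 @ bar5.0: F4 above E4
  R3 @ bar5.1: F4 above E4
  R3 @ bar5.2: F4 above E4
  R3 @ bar5.3: F4 above E4
  R3 @ bar6.0: F4 above E4
  R4 @ bar6.0: F3/E4 M7 untreated
  R3 @ bar6.1: F4 above E4
  R3 @ bar6.2: F4 above E4
  R3 @ bar6.3: F4 above E4
  R2 @ bar7.0: F3/E4 M7 -> A3/A4 P8 similar
  R8 @ bar7.0: penult P8 not 3rd/6th
  R6 @ bar8.3: closes on M3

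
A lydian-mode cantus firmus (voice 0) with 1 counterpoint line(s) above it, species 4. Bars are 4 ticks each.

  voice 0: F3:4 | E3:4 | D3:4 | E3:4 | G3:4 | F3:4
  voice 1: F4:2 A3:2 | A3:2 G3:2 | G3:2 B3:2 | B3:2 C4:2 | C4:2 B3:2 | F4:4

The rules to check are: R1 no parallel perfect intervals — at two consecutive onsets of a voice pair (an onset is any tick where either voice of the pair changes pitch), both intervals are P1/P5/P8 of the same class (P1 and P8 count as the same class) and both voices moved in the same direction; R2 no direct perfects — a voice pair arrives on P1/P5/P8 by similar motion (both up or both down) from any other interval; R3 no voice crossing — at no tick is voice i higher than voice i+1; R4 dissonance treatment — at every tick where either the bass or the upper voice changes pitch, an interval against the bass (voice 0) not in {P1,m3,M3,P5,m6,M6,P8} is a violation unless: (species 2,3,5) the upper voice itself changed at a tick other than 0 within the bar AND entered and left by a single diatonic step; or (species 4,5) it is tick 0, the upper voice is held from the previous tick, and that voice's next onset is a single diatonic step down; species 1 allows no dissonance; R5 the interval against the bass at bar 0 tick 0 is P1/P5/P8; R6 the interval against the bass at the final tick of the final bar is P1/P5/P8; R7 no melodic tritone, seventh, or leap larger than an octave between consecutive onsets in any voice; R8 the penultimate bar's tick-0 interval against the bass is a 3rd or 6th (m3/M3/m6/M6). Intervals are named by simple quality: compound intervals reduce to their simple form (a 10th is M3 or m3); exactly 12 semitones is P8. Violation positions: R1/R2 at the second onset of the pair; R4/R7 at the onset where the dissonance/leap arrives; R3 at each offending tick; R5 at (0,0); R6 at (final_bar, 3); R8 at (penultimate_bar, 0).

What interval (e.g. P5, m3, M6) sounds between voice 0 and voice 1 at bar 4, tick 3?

M3

voice 0=G3 voice 1=B3 -> M3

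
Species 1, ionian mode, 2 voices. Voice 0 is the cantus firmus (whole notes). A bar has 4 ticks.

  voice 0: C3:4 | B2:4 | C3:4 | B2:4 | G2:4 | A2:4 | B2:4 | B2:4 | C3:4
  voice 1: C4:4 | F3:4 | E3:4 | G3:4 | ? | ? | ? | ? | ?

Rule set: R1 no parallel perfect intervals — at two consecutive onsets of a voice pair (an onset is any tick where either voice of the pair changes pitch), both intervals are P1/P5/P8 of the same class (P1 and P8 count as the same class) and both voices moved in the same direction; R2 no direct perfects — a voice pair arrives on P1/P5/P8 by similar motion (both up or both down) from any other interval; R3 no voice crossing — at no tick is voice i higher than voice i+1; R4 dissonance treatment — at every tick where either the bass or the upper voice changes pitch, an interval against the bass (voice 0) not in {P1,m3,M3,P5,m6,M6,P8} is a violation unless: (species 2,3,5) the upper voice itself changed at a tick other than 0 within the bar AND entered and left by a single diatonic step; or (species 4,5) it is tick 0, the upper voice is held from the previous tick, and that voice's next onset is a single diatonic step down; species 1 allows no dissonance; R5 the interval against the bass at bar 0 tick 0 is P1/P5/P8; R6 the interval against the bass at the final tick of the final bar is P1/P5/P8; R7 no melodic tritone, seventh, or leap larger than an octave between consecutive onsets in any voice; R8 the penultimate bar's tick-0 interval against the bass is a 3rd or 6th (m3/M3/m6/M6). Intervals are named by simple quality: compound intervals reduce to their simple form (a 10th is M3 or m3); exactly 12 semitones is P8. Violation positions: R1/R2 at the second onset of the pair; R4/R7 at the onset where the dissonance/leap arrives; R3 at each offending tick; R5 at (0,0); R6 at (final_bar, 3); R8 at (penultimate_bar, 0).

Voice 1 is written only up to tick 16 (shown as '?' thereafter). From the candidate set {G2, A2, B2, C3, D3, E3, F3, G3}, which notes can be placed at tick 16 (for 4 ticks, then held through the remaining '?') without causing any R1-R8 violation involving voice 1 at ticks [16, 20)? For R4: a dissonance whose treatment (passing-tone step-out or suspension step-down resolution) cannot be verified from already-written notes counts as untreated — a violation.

{B2, E3, G3}

G2: violates R2
A2: violates R4,R7
B2: legal
C3: violates R4
D3: violates R2
E3: legal
F3: violates R4
G3: legal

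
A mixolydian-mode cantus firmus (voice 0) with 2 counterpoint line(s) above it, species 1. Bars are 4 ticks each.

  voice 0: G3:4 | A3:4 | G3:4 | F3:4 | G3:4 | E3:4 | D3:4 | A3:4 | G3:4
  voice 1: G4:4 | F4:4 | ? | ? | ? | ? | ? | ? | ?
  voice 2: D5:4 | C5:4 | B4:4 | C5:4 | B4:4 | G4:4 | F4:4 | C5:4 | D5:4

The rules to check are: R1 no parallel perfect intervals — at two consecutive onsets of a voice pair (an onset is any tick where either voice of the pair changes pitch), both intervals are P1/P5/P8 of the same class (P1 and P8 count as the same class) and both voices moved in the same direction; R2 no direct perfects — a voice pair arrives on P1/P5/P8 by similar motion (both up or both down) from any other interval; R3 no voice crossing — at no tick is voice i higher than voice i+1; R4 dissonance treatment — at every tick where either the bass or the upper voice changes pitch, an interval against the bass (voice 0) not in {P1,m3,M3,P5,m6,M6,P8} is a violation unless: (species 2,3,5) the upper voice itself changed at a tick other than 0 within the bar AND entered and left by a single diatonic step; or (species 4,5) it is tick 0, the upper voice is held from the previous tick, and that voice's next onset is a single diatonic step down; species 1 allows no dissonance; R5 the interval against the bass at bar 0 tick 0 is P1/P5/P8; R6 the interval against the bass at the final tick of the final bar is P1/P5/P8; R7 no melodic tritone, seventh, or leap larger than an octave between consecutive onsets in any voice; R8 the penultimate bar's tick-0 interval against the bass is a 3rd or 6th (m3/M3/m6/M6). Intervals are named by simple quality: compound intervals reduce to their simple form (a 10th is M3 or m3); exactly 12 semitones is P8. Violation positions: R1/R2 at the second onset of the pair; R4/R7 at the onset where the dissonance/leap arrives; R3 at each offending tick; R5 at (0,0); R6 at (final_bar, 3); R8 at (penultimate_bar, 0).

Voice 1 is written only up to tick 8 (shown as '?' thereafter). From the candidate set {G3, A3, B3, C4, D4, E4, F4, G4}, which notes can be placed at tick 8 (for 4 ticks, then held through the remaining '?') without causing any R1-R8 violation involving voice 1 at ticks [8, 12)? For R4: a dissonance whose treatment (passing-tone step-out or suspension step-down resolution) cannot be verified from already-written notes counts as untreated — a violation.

{G4}

G3: violates R2,R7
A3: violates R4
B3: violates R2,R7
C4: violates R4
D4: violates R2
E4: violates R1
F4: violates R4
G4: legal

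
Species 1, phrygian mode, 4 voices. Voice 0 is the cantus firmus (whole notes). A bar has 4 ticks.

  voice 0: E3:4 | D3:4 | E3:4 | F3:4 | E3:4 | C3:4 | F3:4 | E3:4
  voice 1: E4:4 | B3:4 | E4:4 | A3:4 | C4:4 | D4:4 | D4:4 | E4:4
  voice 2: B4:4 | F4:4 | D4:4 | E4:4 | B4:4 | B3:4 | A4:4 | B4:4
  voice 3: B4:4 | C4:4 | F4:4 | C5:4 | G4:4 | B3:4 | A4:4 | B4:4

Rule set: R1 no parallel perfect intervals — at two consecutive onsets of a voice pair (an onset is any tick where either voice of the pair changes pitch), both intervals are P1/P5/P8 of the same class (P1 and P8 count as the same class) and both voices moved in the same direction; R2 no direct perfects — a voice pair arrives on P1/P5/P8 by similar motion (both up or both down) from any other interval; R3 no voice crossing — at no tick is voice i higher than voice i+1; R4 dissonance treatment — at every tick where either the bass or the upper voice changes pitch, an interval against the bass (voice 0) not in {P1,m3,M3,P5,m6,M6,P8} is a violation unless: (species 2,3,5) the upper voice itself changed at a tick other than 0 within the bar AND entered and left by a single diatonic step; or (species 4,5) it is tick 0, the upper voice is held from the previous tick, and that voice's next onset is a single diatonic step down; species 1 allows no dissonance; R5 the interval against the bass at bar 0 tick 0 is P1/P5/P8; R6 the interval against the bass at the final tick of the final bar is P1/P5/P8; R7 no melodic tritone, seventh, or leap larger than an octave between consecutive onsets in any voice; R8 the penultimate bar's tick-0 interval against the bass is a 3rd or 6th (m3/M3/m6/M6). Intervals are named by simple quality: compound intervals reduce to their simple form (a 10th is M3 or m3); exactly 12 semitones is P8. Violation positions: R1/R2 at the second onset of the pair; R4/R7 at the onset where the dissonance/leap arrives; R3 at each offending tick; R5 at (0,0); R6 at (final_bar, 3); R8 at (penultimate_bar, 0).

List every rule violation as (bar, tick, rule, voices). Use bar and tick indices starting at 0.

(1, 0, R3, (2, 3))
(1, 0, R4, (0, 3))
(1, 0, R7, (2,))
(1, 0, R7, (3,))
(1, 1, R3, (2, 3))
(1, 2, R3, (2, 3))
(1, 3, R3, (2, 3))
(2, 0, R2, (0, 1))
(2, 0, R3, (1, 2))
(2, 0, R4, (0, 2))
(2, 0, R4, (0, 3))
(2, 1, R3, (1, 2))
(2, 2, R3, (1, 2))
(2, 3, R3, (1, 2))
(3, 0, R2, (0, 3))
(3, 0, R4, (0, 2))
(4, 0, R3, (2, 3))
(4, 1, R3, (2, 3))
(4, 2, R3, (2, 3))
(4, 3, R3, (2, 3))
(5, 0, R2, (2, 3))
(5, 0, R3, (1, 2))
(5, 0, R4, (0, 1))
(5, 0, R4, (0, 2))
(5, 0, R4, (0, 3))
(5, 1, R3, (1, 2))
(5, 2, R3, (1, 2))
(5, 3, R3, (1, 2))
(6, 0, R1, (2, 3))
(6, 0, R7, (2,))
(6, 0, R7, (3,))
(7, 0, R1, (1, 2))
(7, 0, R1, (1, 3))
(7, 0, R1, (2, 3))

bar 0: v0=E3 v1=E4 v2=B4 v3=B4 downbeat P5
bar 1: v0=D3 v1=B3 v2=F4 v3=C4 downbeat m7
bar 2: v0=E3 v1=E4 v2=D4 v3=F4 downbeat m2
bar 3: v0=F3 v1=A3 v2=E4 v3=C5 downbeat P5
bar 4: v0=E3 v1=C4 v2=B4 v3=G4 downbeat m3
bar 5: v0=C3 v1=D4 v2=B3 v3=B3 downbeat M7
bar 6: v0=F3 v1=D4 v2=A4 v3=A4 downbeat M3
bar 7: v0=E3 v1=E4 v2=B4 v3=B4 downbeat P5
  -> R3 @ bar 1 tick 0 v(2, 3): F4 above C4
  -> R4 @ bar 1 tick 0 v(0, 3): D3/C4 m7 untreated
  -> R7 @ bar 1 tick 0 v(2,): B4->F4 leap 6st
  -> R7 @ bar 1 tick 0 v(3,): B4->C4 leap 11st
  -> R3 @ bar 1 tick 1 v(2, 3): F4 above C4
  -> R3 @ bar 1 tick 2 v(2, 3): F4 above C4
  -> R3 @ bar 1 tick 3 v(2, 3): F4 above C4
  -> R2 @ bar 2 tick 0 v(0, 1): D3/B3 M6 -> E3/E4 P8 similar
  -> R3 @ bar 2 tick 0 v(1, 2): E4 above D4
  -> R4 @ bar 2 tick 0 v(0, 2): E3/D4 m7 untreated
  -> R4 @ bar 2 tick 0 v(0, 3): E3/F4 m2 untreated
  -> R3 @ bar 2 tick 1 v(1, 2): E4 above D4
  -> R3 @ bar 2 tick 2 v(1, 2): E4 above D4
  -> R3 @ bar 2 tick 3 v(1, 2): E4 above D4
  -> R2 @ bar 3 tick 0 v(0, 3): E3/F4 m2 -> F3/C5 P5 similar
  -> R4 @ bar 3 tick 0 v(0, 2): F3/E4 M7 untreated
  -> R3 @ bar 4 tick 0 v(2, 3): B4 above G4
  -> R3 @ bar 4 tick 1 v(2, 3): B4 above G4
  -> R3 @ bar 4 tick 2 v(2, 3): B4 above G4
  -> R3 @ bar 4 tick 3 v(2, 3): B4 above G4
  -> R2 @ bar 5 tick 0 v(2, 3): B4/G4 M3 -> B3/B3 P1 similar
  -> R3 @ bar 5 tick 0 v(1, 2): D4 above B3
  -> R4 @ bar 5 tick 0 v(0, 1): C3/D4 M2 untreated
  -> R4 @ bar 5 tick 0 v(0, 2): C3/B3 M7 untreated
  -> R4 @ bar 5 tick 0 v(0, 3): C3/B3 M7 untreated
  -> R3 @ bar 5 tick 1 v(1, 2): D4 above B3
  -> R3 @ bar 5 tick 2 v(1, 2): D4 above B3
  -> R3 @ bar 5 tick 3 v(1, 2): D4 above B3
  -> R1 @ bar 6 tick 0 v(2, 3): B3/B3 P1 -> A4/A4 P1 similar
  -> R7 @ bar 6 tick 0 v(2,): B3->A4 leap 10st
  -> R7 @ bar 6 tick 0 v(3,): B3->A4 leap 10st
  -> R1 @ bar 7 tick 0 v(1, 2): D4/A4 P5 -> E4/B4 P5 similar
  -> R1 @ bar 7 tick 0 v(1, 3): D4/A4 P5 -> E4/B4 P5 similar
  -> R1 @ bar 7 tick 0 v(2, 3): A4/A4 P1 -> B4/B4 P1 similar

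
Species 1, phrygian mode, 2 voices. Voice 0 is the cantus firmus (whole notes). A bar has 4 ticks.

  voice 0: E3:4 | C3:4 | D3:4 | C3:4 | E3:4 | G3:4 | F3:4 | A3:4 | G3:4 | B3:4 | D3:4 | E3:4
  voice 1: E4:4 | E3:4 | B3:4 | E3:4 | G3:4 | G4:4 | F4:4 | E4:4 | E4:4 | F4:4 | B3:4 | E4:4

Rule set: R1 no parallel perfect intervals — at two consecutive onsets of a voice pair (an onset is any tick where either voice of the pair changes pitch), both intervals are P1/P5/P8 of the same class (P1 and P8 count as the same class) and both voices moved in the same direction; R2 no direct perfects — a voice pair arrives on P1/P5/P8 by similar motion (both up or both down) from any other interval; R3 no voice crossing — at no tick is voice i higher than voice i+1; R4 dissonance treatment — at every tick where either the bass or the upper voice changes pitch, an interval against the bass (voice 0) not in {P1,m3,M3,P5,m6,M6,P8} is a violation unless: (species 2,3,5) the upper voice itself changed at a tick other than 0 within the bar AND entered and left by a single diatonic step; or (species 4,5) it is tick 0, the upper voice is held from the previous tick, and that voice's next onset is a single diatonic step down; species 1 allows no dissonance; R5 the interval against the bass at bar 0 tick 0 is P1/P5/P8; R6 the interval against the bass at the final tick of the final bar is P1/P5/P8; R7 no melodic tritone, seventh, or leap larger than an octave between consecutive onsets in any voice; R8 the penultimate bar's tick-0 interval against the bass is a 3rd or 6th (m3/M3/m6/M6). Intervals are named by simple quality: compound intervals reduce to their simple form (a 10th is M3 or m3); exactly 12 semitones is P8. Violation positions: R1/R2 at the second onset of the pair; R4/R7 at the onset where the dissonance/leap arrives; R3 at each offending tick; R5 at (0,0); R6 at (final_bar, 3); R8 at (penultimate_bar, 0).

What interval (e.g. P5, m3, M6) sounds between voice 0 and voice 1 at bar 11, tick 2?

P8

voice 0=E3 voice 1=E4 -> P8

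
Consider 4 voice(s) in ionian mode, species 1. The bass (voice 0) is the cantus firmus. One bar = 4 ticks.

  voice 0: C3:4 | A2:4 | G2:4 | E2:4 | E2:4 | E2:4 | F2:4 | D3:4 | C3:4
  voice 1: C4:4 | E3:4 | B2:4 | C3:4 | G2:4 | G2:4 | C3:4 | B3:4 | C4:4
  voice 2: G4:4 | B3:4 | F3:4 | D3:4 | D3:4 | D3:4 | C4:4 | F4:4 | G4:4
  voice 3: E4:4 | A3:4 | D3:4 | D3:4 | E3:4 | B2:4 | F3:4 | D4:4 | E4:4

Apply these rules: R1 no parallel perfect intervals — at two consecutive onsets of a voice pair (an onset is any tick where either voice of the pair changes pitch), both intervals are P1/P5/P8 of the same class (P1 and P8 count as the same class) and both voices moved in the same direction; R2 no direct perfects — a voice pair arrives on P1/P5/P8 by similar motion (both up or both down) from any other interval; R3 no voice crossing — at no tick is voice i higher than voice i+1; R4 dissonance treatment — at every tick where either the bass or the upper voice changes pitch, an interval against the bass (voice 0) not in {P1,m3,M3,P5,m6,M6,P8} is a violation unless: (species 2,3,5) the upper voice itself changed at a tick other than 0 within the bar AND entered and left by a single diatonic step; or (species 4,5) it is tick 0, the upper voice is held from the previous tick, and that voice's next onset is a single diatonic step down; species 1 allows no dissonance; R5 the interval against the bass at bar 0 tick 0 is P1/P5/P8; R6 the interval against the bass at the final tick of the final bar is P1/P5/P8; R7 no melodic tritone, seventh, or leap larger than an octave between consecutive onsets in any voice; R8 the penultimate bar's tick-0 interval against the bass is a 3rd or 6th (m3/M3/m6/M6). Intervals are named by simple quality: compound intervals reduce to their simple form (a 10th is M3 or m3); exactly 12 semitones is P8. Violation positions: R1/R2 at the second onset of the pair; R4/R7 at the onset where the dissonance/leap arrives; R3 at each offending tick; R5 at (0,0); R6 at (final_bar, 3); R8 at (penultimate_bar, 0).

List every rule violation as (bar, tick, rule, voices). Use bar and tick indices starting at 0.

bar 0: v0=C3 v1=C4 v2=G4 v3=E4 downbeat M3
bar 1: v0=A2 v1=E3 v2=B3 v3=A3 downbeat P8
bar 2: v0=G2 v1=B2 v2=F3 v3=D3 downbeat P5
bar 3: v0=E2 v1=C3 v2=D3 v3=D3 downbeat m7
bar 4: v0=E2 v1=G2 v2=D3 v3=E3 downbeat P8
bar 5: v0=E2 v1=G2 v2=D3 v3=B2 downbeat P5
bar 6: v0=F2 v1=C3 v2=C4 v3=F3 downbeat P8
bar 7: v0=D3 v1=B3 v2=F4 v3=D4 downbeat P8
bar 8: v0=C3 v1=C4 v2=G4 v3=E4 downbeat M3
  -> R3 @ bar 0 tick 0 v(2, 3): G4 above E4
  -> R5 @ bar 0 tick 0 v(0, 3): opens on M3
  -> R3 @ bar 0 tick 1 v(2, 3): G4 above E4
  -> R3 @ bar 0 tick 2 v(2, 3): G4 above E4
  -> R3 @ bar 0 tick 3 v(2, 3): G4 above E4
  -> R1 @ bar 1 tick 0 v(1, 2): C4/G4 P5 -> E3/B3 P5 similar
  -> R2 @ bar 1 tick 0 v(0, 1): C3/C4 P8 -> A2/E3 P5 similar
  -> R2 @ bar 1 tick 0 v(0, 3): C3/E4 M3 -> A2/A3 P8 similar
  -> R3 @ bar 1 tick 0 v(2, 3): B3 above A3
  -> R4 @ bar 1 tick 0 v(0, 2): A2/B3 M2 untreated
  -> R3 @ bar 1 tick 1 v(2, 3): B3 above A3
  -> R3 @ bar 1 tick 2 v(2, 3): B3 above A3
  -> R3 @ bar 1 tick 3 v(2, 3): B3 above A3
  -> R2 @ bar 2 tick 0 v(0, 3): A2/A3 P8 -> G2/D3 P5 similar
  -> R3 @ bar 2 tick 0 v(2, 3): F3 above D3
  -> R4 @ bar 2 tick 0 v(0, 2): G2/F3 m7 untreated
  -> R7 @ bar 2 tick 0 v(2,): B3->F3 leap 6st
  -> R3 @ bar 2 tick 1 v(2, 3): F3 above D3
  -> R3 @ bar 2 tick 2 v(2, 3): F3 above D3
  -> R3 @ bar 2 tick 3 v(2, 3): F3 above D3
  -> R4 @ bar 3 tick 0 v(0, 2): E2/D3 m7 untreated
  -> R4 @ bar 3 tick 0 v(0, 3): E2/D3 m7 untreated
  -> R3 @ bar 5 tick 0 v(2, 3): D3 above B2
  -> R3 @ bar 5 tick 1 v(2, 3): D3 above B2
  -> R3 @ bar 5 tick 2 v(2, 3): D3 above B2
  -> R3 @ bar 5 tick 3 v(2, 3): D3 above B2
  -> R2 @ bar 6 tick 0 v(0, 1): E2/G2 m3 -> F2/C3 P5 similar
  -> R2 @ bar 6 tick 0 v(0, 2): E2/D3 m7 -> F2/C4 P5 similar
  -> R2 @ bar 6 tick 0 v(0, 3): E2/B2 P5 -> F2/F3 P8 similar
  -> R2 @ bar 6 tick 0 v(1, 2): G2/D3 P5 -> C3/C4 P8 similar
  -> R2 @ bar 6 tick 0 v(2, 3): D3/B2 m3 -> C4/F3 P5 similar
  -> R3 @ bar 6 tick 0 v(2, 3): C4 above F3
  -> R7 @ bar 6 tick 0 v(2,): D3->C4 leap 10st
  -> R7 @ bar 6 tick 0 v(3,): B2->F3 leap 6st
  -> R3 @ bar 6 tick 1 v(2, 3): C4 above F3
  -> R3 @ bar 6 tick 2 v(2, 3): C4 above F3
  -> R3 @ bar 6 tick 3 v(2, 3): C4 above F3
  -> R1 @ bar 7 tick 0 v(0, 3): F2/F3 P8 -> D3/D4 P8 similar
  -> R3 @ bar 7 tick 0 v(2, 3): F4 above D4
  -> R7 @ bar 7 tick 0 v(1,): C3->B3 leap 11st
  -> R8 @ bar 7 tick 0 v(0, 3): penult P8 not 3rd/6th
  -> R3 @ bar 7 tick 1 v(2, 3): F4 above D4
  -> R3 @ bar 7 tick 2 v(2, 3): F4 above D4
  -> R3 @ bar 7 tick 3 v(2, 3): F4 above D4
  -> R2 @ bar 8 tick 0 v(1, 2): B3/F4 TT -> C4/G4 P5 similar
  -> R3 @ bar 8 tick 0 v(2, 3): G4 above E4
  -> R3 @ bar 8 tick 1 v(2, 3): G4 above E4
  -> R3 @ bar 8 tick 2 v(2, 3): G4 above E4
  -> R3 @ bar 8 tick 3 v(2, 3): G4 above E4
  -> R6 @ bar 8 tick 3 v(0, 3): closes on M3

(0, 0, R3, (2, 3))
(0, 0, R5, (0, 3))
(0, 1, R3, (2, 3))
(0, 2, R3, (2, 3))
(0, 3, R3, (2, 3))
(1, 0, R1, (1, 2))
(1, 0, R2, (0, 1))
(1, 0, R2, (0, 3))
(1, 0, R3, (2, 3))
(1, 0, R4, (0, 2))
(1, 1, R3, (2, 3))
(1, 2, R3, (2, 3))
(1, 3, R3, (2, 3))
(2, 0, R2, (0, 3))
(2, 0, R3, (2, 3))
(2, 0, R4, (0, 2))
(2, 0, R7, (2,))
(2, 1, R3, (2, 3))
(2, 2, R3, (2, 3))
(2, 3, R3, (2, 3))
(3, 0, R4, (0, 2))
(3, 0, R4, (0, 3))
(5, 0, R3, (2, 3))
(5, 1, R3, (2, 3))
(5, 2, R3, (2, 3))
(5, 3, R3, (2, 3))
(6, 0, R2, (0, 1))
(6, 0, R2, (0, 2))
(6, 0, R2, (0, 3))
(6, 0, R2, (1, 2))
(6, 0, R2, (2, 3))
(6, 0, R3, (2, 3))
(6, 0, R7, (2,))
(6, 0, R7, (3,))
(6, 1, R3, (2, 3))
(6, 2, R3, (2, 3))
(6, 3, R3, (2, 3))
(7, 0, R1, (0, 3))
(7, 0, R3, (2, 3))
(7, 0, R7, (1,))
(7, 0, R8, (0, 3))
(7, 1, R3, (2, 3))
(7, 2, R3, (2, 3))
(7, 3, R3, (2, 3))
(8, 0, R2, (1, 2))
(8, 0, R3, (2, 3))
(8, 1, R3, (2, 3))
(8, 2, R3, (2, 3))
(8, 3, R3, (2, 3))
(8, 3, R6, (0, 3))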